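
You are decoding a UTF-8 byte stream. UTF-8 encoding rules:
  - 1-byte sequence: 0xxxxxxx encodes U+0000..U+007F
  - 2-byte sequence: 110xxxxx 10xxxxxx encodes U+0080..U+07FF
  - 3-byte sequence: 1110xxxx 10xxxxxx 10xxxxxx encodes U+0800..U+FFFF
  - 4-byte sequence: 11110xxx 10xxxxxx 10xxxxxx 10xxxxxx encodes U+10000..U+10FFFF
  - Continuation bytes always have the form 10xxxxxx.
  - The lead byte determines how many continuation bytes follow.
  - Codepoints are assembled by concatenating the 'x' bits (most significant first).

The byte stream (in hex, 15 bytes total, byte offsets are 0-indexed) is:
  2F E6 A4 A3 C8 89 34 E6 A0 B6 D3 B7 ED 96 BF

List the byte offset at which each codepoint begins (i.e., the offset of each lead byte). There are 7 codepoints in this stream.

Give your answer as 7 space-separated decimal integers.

Answer: 0 1 4 6 7 10 12

Derivation:
Byte[0]=2F: 1-byte ASCII. cp=U+002F
Byte[1]=E6: 3-byte lead, need 2 cont bytes. acc=0x6
Byte[2]=A4: continuation. acc=(acc<<6)|0x24=0x1A4
Byte[3]=A3: continuation. acc=(acc<<6)|0x23=0x6923
Completed: cp=U+6923 (starts at byte 1)
Byte[4]=C8: 2-byte lead, need 1 cont bytes. acc=0x8
Byte[5]=89: continuation. acc=(acc<<6)|0x09=0x209
Completed: cp=U+0209 (starts at byte 4)
Byte[6]=34: 1-byte ASCII. cp=U+0034
Byte[7]=E6: 3-byte lead, need 2 cont bytes. acc=0x6
Byte[8]=A0: continuation. acc=(acc<<6)|0x20=0x1A0
Byte[9]=B6: continuation. acc=(acc<<6)|0x36=0x6836
Completed: cp=U+6836 (starts at byte 7)
Byte[10]=D3: 2-byte lead, need 1 cont bytes. acc=0x13
Byte[11]=B7: continuation. acc=(acc<<6)|0x37=0x4F7
Completed: cp=U+04F7 (starts at byte 10)
Byte[12]=ED: 3-byte lead, need 2 cont bytes. acc=0xD
Byte[13]=96: continuation. acc=(acc<<6)|0x16=0x356
Byte[14]=BF: continuation. acc=(acc<<6)|0x3F=0xD5BF
Completed: cp=U+D5BF (starts at byte 12)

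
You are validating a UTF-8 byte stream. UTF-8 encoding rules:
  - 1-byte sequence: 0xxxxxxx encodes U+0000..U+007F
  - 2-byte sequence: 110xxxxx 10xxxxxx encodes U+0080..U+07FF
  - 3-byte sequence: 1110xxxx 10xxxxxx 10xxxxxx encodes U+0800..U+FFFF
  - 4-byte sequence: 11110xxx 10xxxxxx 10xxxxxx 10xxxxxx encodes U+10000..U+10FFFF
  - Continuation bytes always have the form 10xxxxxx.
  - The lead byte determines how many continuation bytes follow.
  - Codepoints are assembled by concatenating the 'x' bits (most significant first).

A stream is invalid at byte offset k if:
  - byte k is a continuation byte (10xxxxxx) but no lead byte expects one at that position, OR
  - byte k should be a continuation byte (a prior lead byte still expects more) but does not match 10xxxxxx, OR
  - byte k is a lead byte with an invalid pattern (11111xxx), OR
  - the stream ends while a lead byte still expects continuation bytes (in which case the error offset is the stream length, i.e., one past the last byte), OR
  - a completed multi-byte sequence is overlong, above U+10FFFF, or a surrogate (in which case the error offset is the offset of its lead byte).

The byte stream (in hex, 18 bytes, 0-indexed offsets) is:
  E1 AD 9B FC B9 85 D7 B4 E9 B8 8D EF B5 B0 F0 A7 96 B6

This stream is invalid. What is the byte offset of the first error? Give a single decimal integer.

Answer: 3

Derivation:
Byte[0]=E1: 3-byte lead, need 2 cont bytes. acc=0x1
Byte[1]=AD: continuation. acc=(acc<<6)|0x2D=0x6D
Byte[2]=9B: continuation. acc=(acc<<6)|0x1B=0x1B5B
Completed: cp=U+1B5B (starts at byte 0)
Byte[3]=FC: INVALID lead byte (not 0xxx/110x/1110/11110)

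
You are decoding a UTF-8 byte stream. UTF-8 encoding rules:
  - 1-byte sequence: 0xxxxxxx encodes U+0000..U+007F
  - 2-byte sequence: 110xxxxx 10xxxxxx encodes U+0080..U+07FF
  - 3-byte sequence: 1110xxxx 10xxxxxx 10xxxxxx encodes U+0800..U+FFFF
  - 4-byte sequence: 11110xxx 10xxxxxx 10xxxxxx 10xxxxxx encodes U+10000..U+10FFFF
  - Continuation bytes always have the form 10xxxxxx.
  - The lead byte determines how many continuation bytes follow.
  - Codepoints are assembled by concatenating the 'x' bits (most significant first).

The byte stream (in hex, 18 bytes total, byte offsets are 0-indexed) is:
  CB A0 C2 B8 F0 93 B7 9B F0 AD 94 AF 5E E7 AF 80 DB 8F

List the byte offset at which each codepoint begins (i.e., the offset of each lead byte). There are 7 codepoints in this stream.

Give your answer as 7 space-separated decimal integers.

Answer: 0 2 4 8 12 13 16

Derivation:
Byte[0]=CB: 2-byte lead, need 1 cont bytes. acc=0xB
Byte[1]=A0: continuation. acc=(acc<<6)|0x20=0x2E0
Completed: cp=U+02E0 (starts at byte 0)
Byte[2]=C2: 2-byte lead, need 1 cont bytes. acc=0x2
Byte[3]=B8: continuation. acc=(acc<<6)|0x38=0xB8
Completed: cp=U+00B8 (starts at byte 2)
Byte[4]=F0: 4-byte lead, need 3 cont bytes. acc=0x0
Byte[5]=93: continuation. acc=(acc<<6)|0x13=0x13
Byte[6]=B7: continuation. acc=(acc<<6)|0x37=0x4F7
Byte[7]=9B: continuation. acc=(acc<<6)|0x1B=0x13DDB
Completed: cp=U+13DDB (starts at byte 4)
Byte[8]=F0: 4-byte lead, need 3 cont bytes. acc=0x0
Byte[9]=AD: continuation. acc=(acc<<6)|0x2D=0x2D
Byte[10]=94: continuation. acc=(acc<<6)|0x14=0xB54
Byte[11]=AF: continuation. acc=(acc<<6)|0x2F=0x2D52F
Completed: cp=U+2D52F (starts at byte 8)
Byte[12]=5E: 1-byte ASCII. cp=U+005E
Byte[13]=E7: 3-byte lead, need 2 cont bytes. acc=0x7
Byte[14]=AF: continuation. acc=(acc<<6)|0x2F=0x1EF
Byte[15]=80: continuation. acc=(acc<<6)|0x00=0x7BC0
Completed: cp=U+7BC0 (starts at byte 13)
Byte[16]=DB: 2-byte lead, need 1 cont bytes. acc=0x1B
Byte[17]=8F: continuation. acc=(acc<<6)|0x0F=0x6CF
Completed: cp=U+06CF (starts at byte 16)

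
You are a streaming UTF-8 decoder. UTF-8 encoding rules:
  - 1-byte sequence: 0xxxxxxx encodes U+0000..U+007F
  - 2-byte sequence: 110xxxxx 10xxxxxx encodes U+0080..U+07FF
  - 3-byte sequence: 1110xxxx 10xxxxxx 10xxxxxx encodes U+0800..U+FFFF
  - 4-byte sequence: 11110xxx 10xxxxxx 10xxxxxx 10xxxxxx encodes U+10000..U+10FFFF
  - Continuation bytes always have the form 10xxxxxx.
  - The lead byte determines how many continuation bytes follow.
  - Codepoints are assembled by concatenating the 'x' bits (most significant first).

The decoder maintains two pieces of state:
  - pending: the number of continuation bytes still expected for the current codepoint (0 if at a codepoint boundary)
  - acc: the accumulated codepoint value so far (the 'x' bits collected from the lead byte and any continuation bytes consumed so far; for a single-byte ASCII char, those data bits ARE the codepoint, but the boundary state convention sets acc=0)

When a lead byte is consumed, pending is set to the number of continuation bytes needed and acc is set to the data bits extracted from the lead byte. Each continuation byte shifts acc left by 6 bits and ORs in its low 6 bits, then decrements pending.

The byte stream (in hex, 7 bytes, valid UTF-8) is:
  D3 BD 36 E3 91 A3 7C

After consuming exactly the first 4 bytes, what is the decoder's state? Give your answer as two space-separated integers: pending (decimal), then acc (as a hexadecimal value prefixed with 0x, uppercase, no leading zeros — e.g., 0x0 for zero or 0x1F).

Answer: 2 0x3

Derivation:
Byte[0]=D3: 2-byte lead. pending=1, acc=0x13
Byte[1]=BD: continuation. acc=(acc<<6)|0x3D=0x4FD, pending=0
Byte[2]=36: 1-byte. pending=0, acc=0x0
Byte[3]=E3: 3-byte lead. pending=2, acc=0x3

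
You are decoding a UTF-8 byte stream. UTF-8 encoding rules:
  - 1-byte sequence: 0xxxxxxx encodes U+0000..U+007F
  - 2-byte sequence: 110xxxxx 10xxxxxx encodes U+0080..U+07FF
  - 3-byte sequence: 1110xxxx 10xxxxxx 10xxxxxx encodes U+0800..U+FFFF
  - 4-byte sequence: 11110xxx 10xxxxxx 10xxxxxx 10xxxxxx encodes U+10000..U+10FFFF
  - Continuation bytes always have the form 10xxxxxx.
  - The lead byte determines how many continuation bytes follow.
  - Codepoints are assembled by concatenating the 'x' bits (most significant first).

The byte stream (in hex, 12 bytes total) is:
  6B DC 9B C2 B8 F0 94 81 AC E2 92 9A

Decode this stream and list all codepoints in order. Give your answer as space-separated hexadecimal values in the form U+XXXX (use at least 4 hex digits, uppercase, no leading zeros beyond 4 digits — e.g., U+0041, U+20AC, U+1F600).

Byte[0]=6B: 1-byte ASCII. cp=U+006B
Byte[1]=DC: 2-byte lead, need 1 cont bytes. acc=0x1C
Byte[2]=9B: continuation. acc=(acc<<6)|0x1B=0x71B
Completed: cp=U+071B (starts at byte 1)
Byte[3]=C2: 2-byte lead, need 1 cont bytes. acc=0x2
Byte[4]=B8: continuation. acc=(acc<<6)|0x38=0xB8
Completed: cp=U+00B8 (starts at byte 3)
Byte[5]=F0: 4-byte lead, need 3 cont bytes. acc=0x0
Byte[6]=94: continuation. acc=(acc<<6)|0x14=0x14
Byte[7]=81: continuation. acc=(acc<<6)|0x01=0x501
Byte[8]=AC: continuation. acc=(acc<<6)|0x2C=0x1406C
Completed: cp=U+1406C (starts at byte 5)
Byte[9]=E2: 3-byte lead, need 2 cont bytes. acc=0x2
Byte[10]=92: continuation. acc=(acc<<6)|0x12=0x92
Byte[11]=9A: continuation. acc=(acc<<6)|0x1A=0x249A
Completed: cp=U+249A (starts at byte 9)

Answer: U+006B U+071B U+00B8 U+1406C U+249A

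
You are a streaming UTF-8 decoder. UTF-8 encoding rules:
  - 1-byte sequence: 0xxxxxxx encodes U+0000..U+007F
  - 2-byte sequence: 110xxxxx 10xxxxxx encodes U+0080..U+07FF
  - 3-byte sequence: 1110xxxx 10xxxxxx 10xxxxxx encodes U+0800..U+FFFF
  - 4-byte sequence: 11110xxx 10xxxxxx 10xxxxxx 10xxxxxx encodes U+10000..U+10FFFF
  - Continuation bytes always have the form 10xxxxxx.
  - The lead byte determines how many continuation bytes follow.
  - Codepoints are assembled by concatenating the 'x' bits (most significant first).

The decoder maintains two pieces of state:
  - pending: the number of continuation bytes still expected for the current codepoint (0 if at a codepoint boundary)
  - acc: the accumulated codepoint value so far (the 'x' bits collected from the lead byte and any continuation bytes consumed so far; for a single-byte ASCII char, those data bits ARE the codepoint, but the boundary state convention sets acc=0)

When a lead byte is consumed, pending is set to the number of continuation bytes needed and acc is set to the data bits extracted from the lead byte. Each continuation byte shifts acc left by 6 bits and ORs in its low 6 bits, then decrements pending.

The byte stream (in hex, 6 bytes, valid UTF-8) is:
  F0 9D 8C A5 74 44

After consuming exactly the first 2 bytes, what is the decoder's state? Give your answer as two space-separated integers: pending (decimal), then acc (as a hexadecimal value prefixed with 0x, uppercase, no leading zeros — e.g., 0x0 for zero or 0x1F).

Answer: 2 0x1D

Derivation:
Byte[0]=F0: 4-byte lead. pending=3, acc=0x0
Byte[1]=9D: continuation. acc=(acc<<6)|0x1D=0x1D, pending=2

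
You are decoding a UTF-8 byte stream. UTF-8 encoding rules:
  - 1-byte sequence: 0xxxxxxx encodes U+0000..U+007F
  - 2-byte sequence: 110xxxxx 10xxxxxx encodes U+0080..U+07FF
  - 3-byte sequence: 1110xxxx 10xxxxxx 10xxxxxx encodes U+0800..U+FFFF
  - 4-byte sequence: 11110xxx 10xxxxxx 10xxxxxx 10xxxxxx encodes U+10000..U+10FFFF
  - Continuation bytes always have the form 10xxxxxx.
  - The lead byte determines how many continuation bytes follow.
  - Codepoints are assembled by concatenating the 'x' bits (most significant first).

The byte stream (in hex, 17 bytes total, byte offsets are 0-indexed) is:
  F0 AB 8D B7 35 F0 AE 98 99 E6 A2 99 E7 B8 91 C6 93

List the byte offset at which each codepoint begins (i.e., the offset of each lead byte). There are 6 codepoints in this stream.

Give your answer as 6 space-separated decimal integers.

Byte[0]=F0: 4-byte lead, need 3 cont bytes. acc=0x0
Byte[1]=AB: continuation. acc=(acc<<6)|0x2B=0x2B
Byte[2]=8D: continuation. acc=(acc<<6)|0x0D=0xACD
Byte[3]=B7: continuation. acc=(acc<<6)|0x37=0x2B377
Completed: cp=U+2B377 (starts at byte 0)
Byte[4]=35: 1-byte ASCII. cp=U+0035
Byte[5]=F0: 4-byte lead, need 3 cont bytes. acc=0x0
Byte[6]=AE: continuation. acc=(acc<<6)|0x2E=0x2E
Byte[7]=98: continuation. acc=(acc<<6)|0x18=0xB98
Byte[8]=99: continuation. acc=(acc<<6)|0x19=0x2E619
Completed: cp=U+2E619 (starts at byte 5)
Byte[9]=E6: 3-byte lead, need 2 cont bytes. acc=0x6
Byte[10]=A2: continuation. acc=(acc<<6)|0x22=0x1A2
Byte[11]=99: continuation. acc=(acc<<6)|0x19=0x6899
Completed: cp=U+6899 (starts at byte 9)
Byte[12]=E7: 3-byte lead, need 2 cont bytes. acc=0x7
Byte[13]=B8: continuation. acc=(acc<<6)|0x38=0x1F8
Byte[14]=91: continuation. acc=(acc<<6)|0x11=0x7E11
Completed: cp=U+7E11 (starts at byte 12)
Byte[15]=C6: 2-byte lead, need 1 cont bytes. acc=0x6
Byte[16]=93: continuation. acc=(acc<<6)|0x13=0x193
Completed: cp=U+0193 (starts at byte 15)

Answer: 0 4 5 9 12 15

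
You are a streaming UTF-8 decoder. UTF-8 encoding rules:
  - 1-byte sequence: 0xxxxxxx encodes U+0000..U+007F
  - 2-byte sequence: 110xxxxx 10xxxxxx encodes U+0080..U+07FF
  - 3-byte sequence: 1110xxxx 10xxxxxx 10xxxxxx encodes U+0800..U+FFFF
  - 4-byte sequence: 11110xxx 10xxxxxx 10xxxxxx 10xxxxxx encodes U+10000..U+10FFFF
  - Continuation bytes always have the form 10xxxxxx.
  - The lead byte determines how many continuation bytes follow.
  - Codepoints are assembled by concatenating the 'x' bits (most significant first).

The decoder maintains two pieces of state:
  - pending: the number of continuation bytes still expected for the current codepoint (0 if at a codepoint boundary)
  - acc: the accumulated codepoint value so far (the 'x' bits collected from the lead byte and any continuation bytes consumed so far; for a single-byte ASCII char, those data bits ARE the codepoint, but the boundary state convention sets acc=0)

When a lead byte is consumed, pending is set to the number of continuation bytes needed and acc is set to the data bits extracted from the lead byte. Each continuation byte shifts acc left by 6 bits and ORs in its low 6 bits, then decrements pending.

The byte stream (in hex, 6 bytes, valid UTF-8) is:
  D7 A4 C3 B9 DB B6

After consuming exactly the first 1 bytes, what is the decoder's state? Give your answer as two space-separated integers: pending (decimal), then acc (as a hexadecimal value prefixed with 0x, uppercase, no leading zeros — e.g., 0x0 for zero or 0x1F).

Byte[0]=D7: 2-byte lead. pending=1, acc=0x17

Answer: 1 0x17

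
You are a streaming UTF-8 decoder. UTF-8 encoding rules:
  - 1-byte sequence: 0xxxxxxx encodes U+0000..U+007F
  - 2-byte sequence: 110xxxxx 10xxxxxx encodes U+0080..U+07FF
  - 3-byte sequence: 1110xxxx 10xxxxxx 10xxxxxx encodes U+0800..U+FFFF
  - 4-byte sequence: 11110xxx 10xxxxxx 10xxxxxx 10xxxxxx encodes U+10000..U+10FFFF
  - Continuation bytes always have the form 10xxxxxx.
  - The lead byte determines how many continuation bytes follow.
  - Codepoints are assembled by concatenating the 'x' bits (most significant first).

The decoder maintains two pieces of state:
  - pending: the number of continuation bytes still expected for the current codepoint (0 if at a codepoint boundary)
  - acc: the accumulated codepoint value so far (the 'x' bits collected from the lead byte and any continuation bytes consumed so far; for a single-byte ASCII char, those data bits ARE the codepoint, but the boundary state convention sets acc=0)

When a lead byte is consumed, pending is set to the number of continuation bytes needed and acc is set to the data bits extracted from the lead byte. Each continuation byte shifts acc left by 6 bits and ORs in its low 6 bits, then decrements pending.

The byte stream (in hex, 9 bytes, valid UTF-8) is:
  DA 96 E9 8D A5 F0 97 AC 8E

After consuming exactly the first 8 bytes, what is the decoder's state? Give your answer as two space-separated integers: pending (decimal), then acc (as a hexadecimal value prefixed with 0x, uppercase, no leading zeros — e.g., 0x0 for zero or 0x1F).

Byte[0]=DA: 2-byte lead. pending=1, acc=0x1A
Byte[1]=96: continuation. acc=(acc<<6)|0x16=0x696, pending=0
Byte[2]=E9: 3-byte lead. pending=2, acc=0x9
Byte[3]=8D: continuation. acc=(acc<<6)|0x0D=0x24D, pending=1
Byte[4]=A5: continuation. acc=(acc<<6)|0x25=0x9365, pending=0
Byte[5]=F0: 4-byte lead. pending=3, acc=0x0
Byte[6]=97: continuation. acc=(acc<<6)|0x17=0x17, pending=2
Byte[7]=AC: continuation. acc=(acc<<6)|0x2C=0x5EC, pending=1

Answer: 1 0x5EC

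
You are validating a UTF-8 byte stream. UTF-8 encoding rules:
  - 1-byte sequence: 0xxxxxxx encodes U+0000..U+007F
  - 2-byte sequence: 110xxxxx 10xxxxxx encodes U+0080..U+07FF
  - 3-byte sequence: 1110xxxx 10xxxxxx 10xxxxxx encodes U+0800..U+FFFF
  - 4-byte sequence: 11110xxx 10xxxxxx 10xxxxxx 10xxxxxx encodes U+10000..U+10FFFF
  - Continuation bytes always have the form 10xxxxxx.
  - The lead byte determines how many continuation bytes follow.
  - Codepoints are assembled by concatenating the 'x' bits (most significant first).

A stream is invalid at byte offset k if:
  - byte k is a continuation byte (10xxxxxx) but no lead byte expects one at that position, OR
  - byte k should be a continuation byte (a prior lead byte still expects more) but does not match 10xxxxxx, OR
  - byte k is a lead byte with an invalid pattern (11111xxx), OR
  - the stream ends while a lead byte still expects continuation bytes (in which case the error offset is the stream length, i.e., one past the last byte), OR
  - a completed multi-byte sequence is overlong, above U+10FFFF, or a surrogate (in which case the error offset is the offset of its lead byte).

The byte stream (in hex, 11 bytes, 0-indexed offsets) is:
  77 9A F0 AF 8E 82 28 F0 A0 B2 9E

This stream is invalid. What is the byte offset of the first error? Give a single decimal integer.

Answer: 1

Derivation:
Byte[0]=77: 1-byte ASCII. cp=U+0077
Byte[1]=9A: INVALID lead byte (not 0xxx/110x/1110/11110)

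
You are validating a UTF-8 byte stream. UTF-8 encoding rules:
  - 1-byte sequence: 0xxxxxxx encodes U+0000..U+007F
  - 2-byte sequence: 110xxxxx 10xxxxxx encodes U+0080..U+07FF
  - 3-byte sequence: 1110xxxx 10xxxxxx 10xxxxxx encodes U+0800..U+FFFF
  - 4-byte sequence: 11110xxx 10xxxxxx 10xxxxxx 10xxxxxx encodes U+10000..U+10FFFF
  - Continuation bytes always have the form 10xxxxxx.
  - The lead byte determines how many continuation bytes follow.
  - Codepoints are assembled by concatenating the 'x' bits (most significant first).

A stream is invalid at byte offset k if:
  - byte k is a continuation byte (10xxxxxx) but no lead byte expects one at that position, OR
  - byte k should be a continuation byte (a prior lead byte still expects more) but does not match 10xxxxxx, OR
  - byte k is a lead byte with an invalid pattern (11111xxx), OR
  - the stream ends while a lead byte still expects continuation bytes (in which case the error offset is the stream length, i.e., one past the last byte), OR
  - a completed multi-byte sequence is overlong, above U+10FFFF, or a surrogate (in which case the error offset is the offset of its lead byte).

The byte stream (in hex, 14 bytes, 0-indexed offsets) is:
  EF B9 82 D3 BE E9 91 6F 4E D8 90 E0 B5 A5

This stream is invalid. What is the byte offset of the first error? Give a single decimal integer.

Answer: 7

Derivation:
Byte[0]=EF: 3-byte lead, need 2 cont bytes. acc=0xF
Byte[1]=B9: continuation. acc=(acc<<6)|0x39=0x3F9
Byte[2]=82: continuation. acc=(acc<<6)|0x02=0xFE42
Completed: cp=U+FE42 (starts at byte 0)
Byte[3]=D3: 2-byte lead, need 1 cont bytes. acc=0x13
Byte[4]=BE: continuation. acc=(acc<<6)|0x3E=0x4FE
Completed: cp=U+04FE (starts at byte 3)
Byte[5]=E9: 3-byte lead, need 2 cont bytes. acc=0x9
Byte[6]=91: continuation. acc=(acc<<6)|0x11=0x251
Byte[7]=6F: expected 10xxxxxx continuation. INVALID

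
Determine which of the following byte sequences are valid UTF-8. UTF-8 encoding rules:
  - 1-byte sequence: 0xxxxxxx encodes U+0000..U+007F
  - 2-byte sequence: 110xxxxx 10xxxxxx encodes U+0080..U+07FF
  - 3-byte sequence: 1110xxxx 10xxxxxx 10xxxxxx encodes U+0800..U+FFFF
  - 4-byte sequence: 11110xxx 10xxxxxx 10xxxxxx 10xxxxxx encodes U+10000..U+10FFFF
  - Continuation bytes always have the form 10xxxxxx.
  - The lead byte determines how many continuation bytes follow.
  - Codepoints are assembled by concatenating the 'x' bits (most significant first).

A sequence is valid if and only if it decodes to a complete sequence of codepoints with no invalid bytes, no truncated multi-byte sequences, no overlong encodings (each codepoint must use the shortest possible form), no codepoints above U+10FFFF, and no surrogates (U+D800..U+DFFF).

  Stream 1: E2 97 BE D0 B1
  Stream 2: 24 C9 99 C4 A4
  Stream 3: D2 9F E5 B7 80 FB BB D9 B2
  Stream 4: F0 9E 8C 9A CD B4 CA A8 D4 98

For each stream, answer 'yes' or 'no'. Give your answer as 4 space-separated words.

Answer: yes yes no yes

Derivation:
Stream 1: decodes cleanly. VALID
Stream 2: decodes cleanly. VALID
Stream 3: error at byte offset 5. INVALID
Stream 4: decodes cleanly. VALID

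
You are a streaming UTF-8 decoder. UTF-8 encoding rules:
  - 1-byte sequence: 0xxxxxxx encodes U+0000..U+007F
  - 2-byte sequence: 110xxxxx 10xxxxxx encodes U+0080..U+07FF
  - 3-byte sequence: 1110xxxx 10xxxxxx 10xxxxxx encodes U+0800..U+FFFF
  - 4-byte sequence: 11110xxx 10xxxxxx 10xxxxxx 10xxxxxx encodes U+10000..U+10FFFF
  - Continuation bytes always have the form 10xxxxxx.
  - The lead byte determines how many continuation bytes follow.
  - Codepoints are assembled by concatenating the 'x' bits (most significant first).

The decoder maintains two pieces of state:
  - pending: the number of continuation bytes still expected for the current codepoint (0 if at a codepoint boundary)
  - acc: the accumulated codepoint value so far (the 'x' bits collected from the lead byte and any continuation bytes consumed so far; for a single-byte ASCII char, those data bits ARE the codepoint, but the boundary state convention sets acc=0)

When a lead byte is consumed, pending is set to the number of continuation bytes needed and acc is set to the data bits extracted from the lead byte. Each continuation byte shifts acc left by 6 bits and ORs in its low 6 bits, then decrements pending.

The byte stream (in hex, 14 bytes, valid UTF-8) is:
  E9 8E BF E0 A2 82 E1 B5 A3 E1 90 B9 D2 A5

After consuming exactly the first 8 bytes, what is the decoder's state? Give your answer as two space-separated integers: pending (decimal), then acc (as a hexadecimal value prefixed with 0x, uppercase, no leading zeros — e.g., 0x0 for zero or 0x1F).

Byte[0]=E9: 3-byte lead. pending=2, acc=0x9
Byte[1]=8E: continuation. acc=(acc<<6)|0x0E=0x24E, pending=1
Byte[2]=BF: continuation. acc=(acc<<6)|0x3F=0x93BF, pending=0
Byte[3]=E0: 3-byte lead. pending=2, acc=0x0
Byte[4]=A2: continuation. acc=(acc<<6)|0x22=0x22, pending=1
Byte[5]=82: continuation. acc=(acc<<6)|0x02=0x882, pending=0
Byte[6]=E1: 3-byte lead. pending=2, acc=0x1
Byte[7]=B5: continuation. acc=(acc<<6)|0x35=0x75, pending=1

Answer: 1 0x75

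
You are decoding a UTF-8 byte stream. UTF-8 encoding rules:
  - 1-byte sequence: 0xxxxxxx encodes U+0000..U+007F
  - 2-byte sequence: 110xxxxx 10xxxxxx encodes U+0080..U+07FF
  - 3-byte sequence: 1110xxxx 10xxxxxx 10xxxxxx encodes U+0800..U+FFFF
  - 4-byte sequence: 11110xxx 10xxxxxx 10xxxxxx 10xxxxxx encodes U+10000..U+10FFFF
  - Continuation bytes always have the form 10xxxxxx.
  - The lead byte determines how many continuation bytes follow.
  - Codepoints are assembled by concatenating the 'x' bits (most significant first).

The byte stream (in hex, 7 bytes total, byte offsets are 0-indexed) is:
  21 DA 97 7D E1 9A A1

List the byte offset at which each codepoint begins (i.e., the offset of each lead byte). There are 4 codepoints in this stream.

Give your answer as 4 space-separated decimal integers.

Answer: 0 1 3 4

Derivation:
Byte[0]=21: 1-byte ASCII. cp=U+0021
Byte[1]=DA: 2-byte lead, need 1 cont bytes. acc=0x1A
Byte[2]=97: continuation. acc=(acc<<6)|0x17=0x697
Completed: cp=U+0697 (starts at byte 1)
Byte[3]=7D: 1-byte ASCII. cp=U+007D
Byte[4]=E1: 3-byte lead, need 2 cont bytes. acc=0x1
Byte[5]=9A: continuation. acc=(acc<<6)|0x1A=0x5A
Byte[6]=A1: continuation. acc=(acc<<6)|0x21=0x16A1
Completed: cp=U+16A1 (starts at byte 4)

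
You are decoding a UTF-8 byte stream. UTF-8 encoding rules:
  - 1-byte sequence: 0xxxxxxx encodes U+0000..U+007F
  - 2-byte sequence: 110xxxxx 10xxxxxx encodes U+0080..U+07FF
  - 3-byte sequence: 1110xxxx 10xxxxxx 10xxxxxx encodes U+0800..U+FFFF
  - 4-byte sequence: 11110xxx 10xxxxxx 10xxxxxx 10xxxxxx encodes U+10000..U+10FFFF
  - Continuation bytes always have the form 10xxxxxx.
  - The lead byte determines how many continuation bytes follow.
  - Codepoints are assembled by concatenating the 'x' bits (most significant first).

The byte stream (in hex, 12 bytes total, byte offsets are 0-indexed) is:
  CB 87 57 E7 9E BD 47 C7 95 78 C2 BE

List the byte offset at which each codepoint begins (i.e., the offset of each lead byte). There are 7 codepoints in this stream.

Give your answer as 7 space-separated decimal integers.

Answer: 0 2 3 6 7 9 10

Derivation:
Byte[0]=CB: 2-byte lead, need 1 cont bytes. acc=0xB
Byte[1]=87: continuation. acc=(acc<<6)|0x07=0x2C7
Completed: cp=U+02C7 (starts at byte 0)
Byte[2]=57: 1-byte ASCII. cp=U+0057
Byte[3]=E7: 3-byte lead, need 2 cont bytes. acc=0x7
Byte[4]=9E: continuation. acc=(acc<<6)|0x1E=0x1DE
Byte[5]=BD: continuation. acc=(acc<<6)|0x3D=0x77BD
Completed: cp=U+77BD (starts at byte 3)
Byte[6]=47: 1-byte ASCII. cp=U+0047
Byte[7]=C7: 2-byte lead, need 1 cont bytes. acc=0x7
Byte[8]=95: continuation. acc=(acc<<6)|0x15=0x1D5
Completed: cp=U+01D5 (starts at byte 7)
Byte[9]=78: 1-byte ASCII. cp=U+0078
Byte[10]=C2: 2-byte lead, need 1 cont bytes. acc=0x2
Byte[11]=BE: continuation. acc=(acc<<6)|0x3E=0xBE
Completed: cp=U+00BE (starts at byte 10)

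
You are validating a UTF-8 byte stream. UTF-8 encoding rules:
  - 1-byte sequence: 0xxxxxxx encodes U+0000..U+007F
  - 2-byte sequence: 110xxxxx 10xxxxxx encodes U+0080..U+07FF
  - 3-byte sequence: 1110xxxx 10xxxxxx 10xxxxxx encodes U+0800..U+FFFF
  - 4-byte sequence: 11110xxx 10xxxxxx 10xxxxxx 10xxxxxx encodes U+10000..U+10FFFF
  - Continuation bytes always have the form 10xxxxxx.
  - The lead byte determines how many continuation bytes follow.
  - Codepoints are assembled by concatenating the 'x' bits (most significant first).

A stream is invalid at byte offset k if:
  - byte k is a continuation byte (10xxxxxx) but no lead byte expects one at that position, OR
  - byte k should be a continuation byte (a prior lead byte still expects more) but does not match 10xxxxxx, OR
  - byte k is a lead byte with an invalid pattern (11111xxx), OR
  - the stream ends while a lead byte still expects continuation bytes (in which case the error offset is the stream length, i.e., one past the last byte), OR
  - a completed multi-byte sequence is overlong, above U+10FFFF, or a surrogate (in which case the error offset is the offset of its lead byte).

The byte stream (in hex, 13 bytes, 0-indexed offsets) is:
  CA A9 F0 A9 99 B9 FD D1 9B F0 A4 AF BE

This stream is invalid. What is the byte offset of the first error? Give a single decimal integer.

Byte[0]=CA: 2-byte lead, need 1 cont bytes. acc=0xA
Byte[1]=A9: continuation. acc=(acc<<6)|0x29=0x2A9
Completed: cp=U+02A9 (starts at byte 0)
Byte[2]=F0: 4-byte lead, need 3 cont bytes. acc=0x0
Byte[3]=A9: continuation. acc=(acc<<6)|0x29=0x29
Byte[4]=99: continuation. acc=(acc<<6)|0x19=0xA59
Byte[5]=B9: continuation. acc=(acc<<6)|0x39=0x29679
Completed: cp=U+29679 (starts at byte 2)
Byte[6]=FD: INVALID lead byte (not 0xxx/110x/1110/11110)

Answer: 6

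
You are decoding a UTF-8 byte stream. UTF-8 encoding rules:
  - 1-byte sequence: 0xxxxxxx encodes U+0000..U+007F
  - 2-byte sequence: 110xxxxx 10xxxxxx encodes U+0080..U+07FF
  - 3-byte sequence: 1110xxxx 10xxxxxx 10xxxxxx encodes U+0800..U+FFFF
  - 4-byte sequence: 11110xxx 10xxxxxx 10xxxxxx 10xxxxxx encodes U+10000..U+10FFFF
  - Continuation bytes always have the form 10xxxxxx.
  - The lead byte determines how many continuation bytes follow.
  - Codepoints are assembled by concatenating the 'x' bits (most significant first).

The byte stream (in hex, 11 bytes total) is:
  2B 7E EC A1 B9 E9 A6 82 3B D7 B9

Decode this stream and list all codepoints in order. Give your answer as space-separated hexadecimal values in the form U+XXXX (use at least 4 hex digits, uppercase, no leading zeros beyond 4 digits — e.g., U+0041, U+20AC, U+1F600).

Byte[0]=2B: 1-byte ASCII. cp=U+002B
Byte[1]=7E: 1-byte ASCII. cp=U+007E
Byte[2]=EC: 3-byte lead, need 2 cont bytes. acc=0xC
Byte[3]=A1: continuation. acc=(acc<<6)|0x21=0x321
Byte[4]=B9: continuation. acc=(acc<<6)|0x39=0xC879
Completed: cp=U+C879 (starts at byte 2)
Byte[5]=E9: 3-byte lead, need 2 cont bytes. acc=0x9
Byte[6]=A6: continuation. acc=(acc<<6)|0x26=0x266
Byte[7]=82: continuation. acc=(acc<<6)|0x02=0x9982
Completed: cp=U+9982 (starts at byte 5)
Byte[8]=3B: 1-byte ASCII. cp=U+003B
Byte[9]=D7: 2-byte lead, need 1 cont bytes. acc=0x17
Byte[10]=B9: continuation. acc=(acc<<6)|0x39=0x5F9
Completed: cp=U+05F9 (starts at byte 9)

Answer: U+002B U+007E U+C879 U+9982 U+003B U+05F9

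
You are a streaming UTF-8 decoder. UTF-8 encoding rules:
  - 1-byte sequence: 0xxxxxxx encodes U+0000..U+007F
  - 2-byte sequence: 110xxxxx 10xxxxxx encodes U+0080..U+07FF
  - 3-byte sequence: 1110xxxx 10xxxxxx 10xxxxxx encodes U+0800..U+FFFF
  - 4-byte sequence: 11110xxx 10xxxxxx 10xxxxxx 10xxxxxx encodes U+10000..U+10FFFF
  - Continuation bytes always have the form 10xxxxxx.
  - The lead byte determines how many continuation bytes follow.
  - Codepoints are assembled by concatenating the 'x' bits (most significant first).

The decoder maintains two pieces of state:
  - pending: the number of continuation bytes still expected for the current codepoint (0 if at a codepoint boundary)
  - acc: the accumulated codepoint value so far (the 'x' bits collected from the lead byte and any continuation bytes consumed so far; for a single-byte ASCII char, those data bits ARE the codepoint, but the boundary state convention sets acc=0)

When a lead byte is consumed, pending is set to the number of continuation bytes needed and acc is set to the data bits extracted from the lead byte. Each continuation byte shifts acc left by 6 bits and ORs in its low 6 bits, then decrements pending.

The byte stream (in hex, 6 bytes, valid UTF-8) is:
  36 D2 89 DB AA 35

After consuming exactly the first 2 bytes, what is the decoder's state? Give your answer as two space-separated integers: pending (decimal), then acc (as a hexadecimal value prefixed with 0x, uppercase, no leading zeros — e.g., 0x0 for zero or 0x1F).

Byte[0]=36: 1-byte. pending=0, acc=0x0
Byte[1]=D2: 2-byte lead. pending=1, acc=0x12

Answer: 1 0x12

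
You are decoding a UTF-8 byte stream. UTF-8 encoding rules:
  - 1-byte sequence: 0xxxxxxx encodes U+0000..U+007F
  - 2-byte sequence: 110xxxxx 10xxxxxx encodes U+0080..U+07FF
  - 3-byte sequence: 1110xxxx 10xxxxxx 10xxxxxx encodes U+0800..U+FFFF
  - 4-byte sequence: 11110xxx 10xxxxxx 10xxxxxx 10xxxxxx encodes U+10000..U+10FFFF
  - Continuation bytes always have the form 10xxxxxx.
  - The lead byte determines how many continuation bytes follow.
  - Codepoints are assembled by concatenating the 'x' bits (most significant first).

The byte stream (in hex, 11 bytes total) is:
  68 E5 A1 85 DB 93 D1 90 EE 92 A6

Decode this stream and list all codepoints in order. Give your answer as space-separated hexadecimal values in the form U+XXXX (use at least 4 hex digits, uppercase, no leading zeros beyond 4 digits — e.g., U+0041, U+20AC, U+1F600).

Answer: U+0068 U+5845 U+06D3 U+0450 U+E4A6

Derivation:
Byte[0]=68: 1-byte ASCII. cp=U+0068
Byte[1]=E5: 3-byte lead, need 2 cont bytes. acc=0x5
Byte[2]=A1: continuation. acc=(acc<<6)|0x21=0x161
Byte[3]=85: continuation. acc=(acc<<6)|0x05=0x5845
Completed: cp=U+5845 (starts at byte 1)
Byte[4]=DB: 2-byte lead, need 1 cont bytes. acc=0x1B
Byte[5]=93: continuation. acc=(acc<<6)|0x13=0x6D3
Completed: cp=U+06D3 (starts at byte 4)
Byte[6]=D1: 2-byte lead, need 1 cont bytes. acc=0x11
Byte[7]=90: continuation. acc=(acc<<6)|0x10=0x450
Completed: cp=U+0450 (starts at byte 6)
Byte[8]=EE: 3-byte lead, need 2 cont bytes. acc=0xE
Byte[9]=92: continuation. acc=(acc<<6)|0x12=0x392
Byte[10]=A6: continuation. acc=(acc<<6)|0x26=0xE4A6
Completed: cp=U+E4A6 (starts at byte 8)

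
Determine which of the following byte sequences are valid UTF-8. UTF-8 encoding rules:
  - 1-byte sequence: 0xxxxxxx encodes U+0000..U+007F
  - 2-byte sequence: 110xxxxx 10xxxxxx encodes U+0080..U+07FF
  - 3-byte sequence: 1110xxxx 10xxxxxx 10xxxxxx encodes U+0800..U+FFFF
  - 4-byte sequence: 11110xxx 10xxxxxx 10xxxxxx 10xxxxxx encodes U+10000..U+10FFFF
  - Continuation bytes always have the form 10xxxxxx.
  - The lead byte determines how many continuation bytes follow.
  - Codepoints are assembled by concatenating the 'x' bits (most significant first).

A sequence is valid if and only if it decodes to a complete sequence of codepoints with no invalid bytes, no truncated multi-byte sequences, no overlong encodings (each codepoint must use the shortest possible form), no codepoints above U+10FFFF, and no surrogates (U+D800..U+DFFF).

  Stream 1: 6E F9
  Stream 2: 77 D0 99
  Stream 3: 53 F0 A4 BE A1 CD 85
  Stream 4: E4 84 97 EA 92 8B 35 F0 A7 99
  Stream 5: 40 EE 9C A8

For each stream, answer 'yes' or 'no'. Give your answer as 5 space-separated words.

Answer: no yes yes no yes

Derivation:
Stream 1: error at byte offset 1. INVALID
Stream 2: decodes cleanly. VALID
Stream 3: decodes cleanly. VALID
Stream 4: error at byte offset 10. INVALID
Stream 5: decodes cleanly. VALID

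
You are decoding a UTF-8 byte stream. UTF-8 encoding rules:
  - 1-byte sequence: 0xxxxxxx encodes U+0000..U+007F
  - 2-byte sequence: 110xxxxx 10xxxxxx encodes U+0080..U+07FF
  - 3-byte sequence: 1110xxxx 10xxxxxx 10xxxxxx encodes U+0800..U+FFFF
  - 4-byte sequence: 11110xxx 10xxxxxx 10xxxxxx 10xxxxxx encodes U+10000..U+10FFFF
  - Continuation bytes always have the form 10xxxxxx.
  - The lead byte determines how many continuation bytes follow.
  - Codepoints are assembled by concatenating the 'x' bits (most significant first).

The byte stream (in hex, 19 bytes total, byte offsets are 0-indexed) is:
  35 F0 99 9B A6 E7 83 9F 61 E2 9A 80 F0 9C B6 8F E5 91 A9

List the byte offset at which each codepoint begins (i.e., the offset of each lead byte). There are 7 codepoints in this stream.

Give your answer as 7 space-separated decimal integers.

Answer: 0 1 5 8 9 12 16

Derivation:
Byte[0]=35: 1-byte ASCII. cp=U+0035
Byte[1]=F0: 4-byte lead, need 3 cont bytes. acc=0x0
Byte[2]=99: continuation. acc=(acc<<6)|0x19=0x19
Byte[3]=9B: continuation. acc=(acc<<6)|0x1B=0x65B
Byte[4]=A6: continuation. acc=(acc<<6)|0x26=0x196E6
Completed: cp=U+196E6 (starts at byte 1)
Byte[5]=E7: 3-byte lead, need 2 cont bytes. acc=0x7
Byte[6]=83: continuation. acc=(acc<<6)|0x03=0x1C3
Byte[7]=9F: continuation. acc=(acc<<6)|0x1F=0x70DF
Completed: cp=U+70DF (starts at byte 5)
Byte[8]=61: 1-byte ASCII. cp=U+0061
Byte[9]=E2: 3-byte lead, need 2 cont bytes. acc=0x2
Byte[10]=9A: continuation. acc=(acc<<6)|0x1A=0x9A
Byte[11]=80: continuation. acc=(acc<<6)|0x00=0x2680
Completed: cp=U+2680 (starts at byte 9)
Byte[12]=F0: 4-byte lead, need 3 cont bytes. acc=0x0
Byte[13]=9C: continuation. acc=(acc<<6)|0x1C=0x1C
Byte[14]=B6: continuation. acc=(acc<<6)|0x36=0x736
Byte[15]=8F: continuation. acc=(acc<<6)|0x0F=0x1CD8F
Completed: cp=U+1CD8F (starts at byte 12)
Byte[16]=E5: 3-byte lead, need 2 cont bytes. acc=0x5
Byte[17]=91: continuation. acc=(acc<<6)|0x11=0x151
Byte[18]=A9: continuation. acc=(acc<<6)|0x29=0x5469
Completed: cp=U+5469 (starts at byte 16)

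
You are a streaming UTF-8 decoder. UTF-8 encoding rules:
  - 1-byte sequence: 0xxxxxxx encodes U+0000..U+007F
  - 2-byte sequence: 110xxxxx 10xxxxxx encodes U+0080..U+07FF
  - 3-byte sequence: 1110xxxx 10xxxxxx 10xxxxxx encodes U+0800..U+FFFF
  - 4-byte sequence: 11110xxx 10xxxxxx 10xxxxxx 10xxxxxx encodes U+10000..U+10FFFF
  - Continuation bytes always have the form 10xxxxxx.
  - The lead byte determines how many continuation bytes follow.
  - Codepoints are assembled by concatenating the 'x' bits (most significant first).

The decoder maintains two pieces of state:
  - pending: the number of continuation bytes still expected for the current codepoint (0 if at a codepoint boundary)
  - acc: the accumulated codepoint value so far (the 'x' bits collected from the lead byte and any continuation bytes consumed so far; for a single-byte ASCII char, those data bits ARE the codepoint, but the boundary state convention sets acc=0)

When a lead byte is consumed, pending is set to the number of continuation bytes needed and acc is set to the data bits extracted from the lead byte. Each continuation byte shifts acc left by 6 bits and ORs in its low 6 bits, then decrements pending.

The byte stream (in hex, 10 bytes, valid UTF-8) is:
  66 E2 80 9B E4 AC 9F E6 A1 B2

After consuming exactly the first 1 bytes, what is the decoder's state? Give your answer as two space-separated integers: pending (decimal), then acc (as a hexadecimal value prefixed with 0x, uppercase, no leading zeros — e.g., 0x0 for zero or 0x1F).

Byte[0]=66: 1-byte. pending=0, acc=0x0

Answer: 0 0x0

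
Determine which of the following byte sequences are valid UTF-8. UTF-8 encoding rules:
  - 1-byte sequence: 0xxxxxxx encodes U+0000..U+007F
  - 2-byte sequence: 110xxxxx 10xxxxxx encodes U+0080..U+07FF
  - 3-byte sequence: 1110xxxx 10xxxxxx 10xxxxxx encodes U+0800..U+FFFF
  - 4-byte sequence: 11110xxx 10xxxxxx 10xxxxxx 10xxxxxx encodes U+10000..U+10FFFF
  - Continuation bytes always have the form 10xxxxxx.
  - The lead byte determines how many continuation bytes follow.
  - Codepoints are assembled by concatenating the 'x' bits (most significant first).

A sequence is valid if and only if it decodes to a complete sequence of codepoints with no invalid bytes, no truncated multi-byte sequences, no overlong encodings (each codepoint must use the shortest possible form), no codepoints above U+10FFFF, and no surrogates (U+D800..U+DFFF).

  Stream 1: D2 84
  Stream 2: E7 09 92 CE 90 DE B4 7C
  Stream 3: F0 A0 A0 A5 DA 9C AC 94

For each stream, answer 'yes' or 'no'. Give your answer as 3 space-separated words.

Stream 1: decodes cleanly. VALID
Stream 2: error at byte offset 1. INVALID
Stream 3: error at byte offset 6. INVALID

Answer: yes no no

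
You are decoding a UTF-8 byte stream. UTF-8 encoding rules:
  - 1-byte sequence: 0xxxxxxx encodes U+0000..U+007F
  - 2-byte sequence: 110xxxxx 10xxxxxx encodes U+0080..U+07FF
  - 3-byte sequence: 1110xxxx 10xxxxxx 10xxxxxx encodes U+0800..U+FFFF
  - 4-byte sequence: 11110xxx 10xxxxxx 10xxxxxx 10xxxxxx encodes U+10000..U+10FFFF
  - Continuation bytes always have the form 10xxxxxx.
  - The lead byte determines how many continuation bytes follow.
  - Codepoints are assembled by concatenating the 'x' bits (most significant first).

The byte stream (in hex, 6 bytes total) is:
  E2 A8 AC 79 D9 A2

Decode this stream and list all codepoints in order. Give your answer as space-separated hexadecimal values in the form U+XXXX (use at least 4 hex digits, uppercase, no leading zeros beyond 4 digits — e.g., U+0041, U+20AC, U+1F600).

Byte[0]=E2: 3-byte lead, need 2 cont bytes. acc=0x2
Byte[1]=A8: continuation. acc=(acc<<6)|0x28=0xA8
Byte[2]=AC: continuation. acc=(acc<<6)|0x2C=0x2A2C
Completed: cp=U+2A2C (starts at byte 0)
Byte[3]=79: 1-byte ASCII. cp=U+0079
Byte[4]=D9: 2-byte lead, need 1 cont bytes. acc=0x19
Byte[5]=A2: continuation. acc=(acc<<6)|0x22=0x662
Completed: cp=U+0662 (starts at byte 4)

Answer: U+2A2C U+0079 U+0662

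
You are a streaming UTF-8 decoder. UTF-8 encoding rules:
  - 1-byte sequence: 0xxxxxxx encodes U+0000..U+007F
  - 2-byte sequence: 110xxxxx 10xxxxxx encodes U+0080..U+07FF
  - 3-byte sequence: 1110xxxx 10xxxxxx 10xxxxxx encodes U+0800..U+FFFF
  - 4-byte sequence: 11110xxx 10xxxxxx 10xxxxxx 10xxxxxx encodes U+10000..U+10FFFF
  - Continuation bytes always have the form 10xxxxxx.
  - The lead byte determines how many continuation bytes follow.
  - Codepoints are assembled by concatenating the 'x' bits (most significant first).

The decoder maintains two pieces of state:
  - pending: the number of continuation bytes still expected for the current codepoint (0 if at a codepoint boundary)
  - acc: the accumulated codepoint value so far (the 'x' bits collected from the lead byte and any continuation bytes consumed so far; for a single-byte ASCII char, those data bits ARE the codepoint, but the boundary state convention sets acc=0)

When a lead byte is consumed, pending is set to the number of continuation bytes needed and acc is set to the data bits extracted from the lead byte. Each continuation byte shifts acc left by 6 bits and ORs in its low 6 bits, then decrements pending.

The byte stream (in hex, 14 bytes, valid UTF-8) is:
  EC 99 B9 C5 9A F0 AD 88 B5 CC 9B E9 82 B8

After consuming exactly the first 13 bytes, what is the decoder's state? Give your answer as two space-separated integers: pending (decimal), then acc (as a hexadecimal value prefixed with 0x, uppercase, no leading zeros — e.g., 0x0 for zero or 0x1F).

Answer: 1 0x242

Derivation:
Byte[0]=EC: 3-byte lead. pending=2, acc=0xC
Byte[1]=99: continuation. acc=(acc<<6)|0x19=0x319, pending=1
Byte[2]=B9: continuation. acc=(acc<<6)|0x39=0xC679, pending=0
Byte[3]=C5: 2-byte lead. pending=1, acc=0x5
Byte[4]=9A: continuation. acc=(acc<<6)|0x1A=0x15A, pending=0
Byte[5]=F0: 4-byte lead. pending=3, acc=0x0
Byte[6]=AD: continuation. acc=(acc<<6)|0x2D=0x2D, pending=2
Byte[7]=88: continuation. acc=(acc<<6)|0x08=0xB48, pending=1
Byte[8]=B5: continuation. acc=(acc<<6)|0x35=0x2D235, pending=0
Byte[9]=CC: 2-byte lead. pending=1, acc=0xC
Byte[10]=9B: continuation. acc=(acc<<6)|0x1B=0x31B, pending=0
Byte[11]=E9: 3-byte lead. pending=2, acc=0x9
Byte[12]=82: continuation. acc=(acc<<6)|0x02=0x242, pending=1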